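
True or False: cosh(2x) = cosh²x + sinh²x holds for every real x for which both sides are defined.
True.

Claim: cosh(2x) = cosh²x + sinh²x.
Reasoning: cosh²x = (e^(2x) + 2 + e^(-2x))/4 and sinh²x = (e^(2x) - 2 + e^(-2x))/4. Adding gives (2e^(2x) + 2e^(-2x))/4 = (e^(2x) + e^(-2x))/2 = cosh(2x).
So the two sides agree for every real x for which both sides are defined.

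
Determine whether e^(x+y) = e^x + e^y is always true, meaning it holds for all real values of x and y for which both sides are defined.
No, this is NOT an identity.

Claim: e^(x+y) = e^x + e^y.
Test a specific point where both sides are defined: x = 4, y = 5.
LHS = e^(x+y) ≈ 8103.0839
RHS = e^x + e^y ≈ 203.0113
Since 8103.0839 ≠ 203.0113, the equation fails at this point, so it cannot hold for all real values of x and y for which both sides are defined.
The correct rule is e^(x+y) = e^x · e^y (a product, not a sum).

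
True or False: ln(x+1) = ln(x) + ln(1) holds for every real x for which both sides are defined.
False.

Claim: ln(x+1) = ln(x) + ln(1).
Test a specific point where both sides are defined: x = 1.
LHS = ln(x+1) ≈ 0.6931
RHS = ln(x) + ln(1) ≈ 0.0000
Since 0.6931 ≠ 0.0000, the equation fails at this point, so it cannot hold for every real x for which both sides are defined.
ln(1) = 0, so the right side is just ln(x), which differs from ln(x+1).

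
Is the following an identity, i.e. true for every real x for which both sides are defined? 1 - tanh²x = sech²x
Claim: 1 - tanh²x = sech²x.
Reasoning: Divide cosh²x - sinh²x = 1 through by cosh²x (never zero): 1 - tanh²x = 1/cosh²x = sech²x.
So the two sides agree for every real x for which both sides are defined.

Conclusion: Yes, this is an identity.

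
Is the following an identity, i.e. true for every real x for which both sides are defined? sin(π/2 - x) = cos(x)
Claim: sin(π/2 - x) = cos(x).
Reasoning: Use sin(u - v) = sin(u)cos(v) - cos(u)sin(v) with u = π/2, v = x: sin(π/2)cos(x) - cos(π/2)sin(x) = 1·cos(x) - 0·sin(x) = cos(x).
So the two sides agree for every real x for which both sides are defined.

Conclusion: Yes, this is an identity.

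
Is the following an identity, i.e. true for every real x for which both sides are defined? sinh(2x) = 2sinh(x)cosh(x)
Yes, this is an identity.

Claim: sinh(2x) = 2sinh(x)cosh(x).
Reasoning: 2sinh(x)cosh(x) = 2 · (e^x - e^-x)/2 · (e^x + e^-x)/2 = (e^(2x) - e^(-2x))/2 = sinh(2x).
So the two sides agree for every real x for which both sides are defined.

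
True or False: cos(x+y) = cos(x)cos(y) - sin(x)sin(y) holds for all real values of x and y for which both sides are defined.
True.

Claim: cos(x+y) = cos(x)cos(y) - sin(x)sin(y).
Reasoning: By Euler's formula e^(i(x+y)) = e^(ix)·e^(iy) = (cos x + i·sin x)(cos y + i·sin y). The real part of the left side is cos(x+y); the real part of the product is cos(x)cos(y) - sin(x)sin(y) (since i·i = -1).
So the two sides agree for all real values of x and y for which both sides are defined.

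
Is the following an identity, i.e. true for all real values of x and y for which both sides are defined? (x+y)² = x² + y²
Claim: (x+y)² = x² + y².
Test a specific point where both sides are defined: x = 3, y = -3.
LHS = (x+y)² ≈ 0.0000
RHS = x² + y² ≈ 18.0000
Since 0.0000 ≠ 18.0000, the equation fails at this point, so it cannot hold for all real values of x and y for which both sides are defined.
The correct expansion is (x+y)² = x² + 2xy + y²; the cross term 2xy is missing.

Conclusion: No, this is NOT an identity.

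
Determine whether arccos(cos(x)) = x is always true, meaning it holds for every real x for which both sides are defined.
No, this is NOT an identity.

Claim: arccos(cos(x)) = x.
Test a specific point where both sides are defined: x = -π/4.
LHS = arccos(cos(x)) ≈ 0.7854
RHS = x ≈ -0.7854
Since 0.7854 ≠ -0.7854, the equation fails at this point, so it cannot hold for every real x for which both sides are defined.
arccos only returns values in [0, π], so arccos(cos(x)) = x holds only for x in that interval, not for all real x.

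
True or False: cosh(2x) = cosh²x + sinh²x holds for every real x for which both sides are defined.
Claim: cosh(2x) = cosh²x + sinh²x.
Reasoning: cosh²x = (e^(2x) + 2 + e^(-2x))/4 and sinh²x = (e^(2x) - 2 + e^(-2x))/4. Adding gives (2e^(2x) + 2e^(-2x))/4 = (e^(2x) + e^(-2x))/2 = cosh(2x).
So the two sides agree for every real x for which both sides are defined.

Conclusion: True.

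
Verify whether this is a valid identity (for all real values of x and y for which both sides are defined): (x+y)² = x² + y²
No, this is NOT an identity.

Claim: (x+y)² = x² + y².
Test a specific point where both sides are defined: x = 1/2, y = 2.
LHS = (x+y)² ≈ 6.2500
RHS = x² + y² ≈ 4.2500
Since 6.2500 ≠ 4.2500, the equation fails at this point, so it cannot hold for all real values of x and y for which both sides are defined.
The correct expansion is (x+y)² = x² + 2xy + y²; the cross term 2xy is missing.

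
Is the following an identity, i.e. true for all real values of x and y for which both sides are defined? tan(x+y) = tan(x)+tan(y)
Claim: tan(x+y) = tan(x)+tan(y).
Test a specific point where both sides are defined: x = π/3, y = π/3.
LHS = tan(x+y) ≈ -1.7321
RHS = tan(x)+tan(y) ≈ 3.4641
Since -1.7321 ≠ 3.4641, the equation fails at this point, so it cannot hold for all real values of x and y for which both sides are defined.
The correct formula is tan(x+y) = (tan(x) + tan(y))/(1 - tan(x)tan(y)).

Conclusion: No, this is NOT an identity.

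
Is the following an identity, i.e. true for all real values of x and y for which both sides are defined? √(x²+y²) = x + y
No, this is NOT an identity.

Claim: √(x²+y²) = x + y.
Test a specific point where both sides are defined: x = -1, y = 4.
LHS = √(x²+y²) ≈ 4.1231
RHS = x + y ≈ 3.0000
Since 4.1231 ≠ 3.0000, the equation fails at this point, so it cannot hold for all real values of x and y for which both sides are defined.
(x+y)² = x² + 2xy + y², not x² + y², so the square root does not split this way.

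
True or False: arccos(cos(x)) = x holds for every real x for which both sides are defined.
False.

Claim: arccos(cos(x)) = x.
Test a specific point where both sides are defined: x = -π/3.
LHS = arccos(cos(x)) ≈ 1.0472
RHS = x ≈ -1.0472
Since 1.0472 ≠ -1.0472, the equation fails at this point, so it cannot hold for every real x for which both sides are defined.
arccos only returns values in [0, π], so arccos(cos(x)) = x holds only for x in that interval, not for all real x.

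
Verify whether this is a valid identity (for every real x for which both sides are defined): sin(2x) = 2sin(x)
Claim: sin(2x) = 2sin(x).
Test a specific point where both sides are defined: x = 3π/4.
LHS = sin(2x) ≈ -1.0000
RHS = 2sin(x) ≈ 1.4142
Since -1.0000 ≠ 1.4142, the equation fails at this point, so it cannot hold for every real x for which both sides are defined.
The correct double-angle formula is sin(2x) = 2sin(x)cos(x).

Conclusion: No, this is NOT an identity.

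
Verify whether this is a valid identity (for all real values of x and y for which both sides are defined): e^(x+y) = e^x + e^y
Claim: e^(x+y) = e^x + e^y.
Test a specific point where both sides are defined: x = 4, y = 1.
LHS = e^(x+y) ≈ 148.4132
RHS = e^x + e^y ≈ 57.3164
Since 148.4132 ≠ 57.3164, the equation fails at this point, so it cannot hold for all real values of x and y for which both sides are defined.
The correct rule is e^(x+y) = e^x · e^y (a product, not a sum).

Conclusion: No, this is NOT an identity.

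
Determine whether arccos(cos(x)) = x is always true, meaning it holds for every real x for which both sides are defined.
No, this is NOT an identity.

Claim: arccos(cos(x)) = x.
Test a specific point where both sides are defined: x = -π/4.
LHS = arccos(cos(x)) ≈ 0.7854
RHS = x ≈ -0.7854
Since 0.7854 ≠ -0.7854, the equation fails at this point, so it cannot hold for every real x for which both sides are defined.
arccos only returns values in [0, π], so arccos(cos(x)) = x holds only for x in that interval, not for all real x.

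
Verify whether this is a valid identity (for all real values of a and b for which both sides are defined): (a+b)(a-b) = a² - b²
Claim: (a+b)(a-b) = a² - b².
Reasoning: Expand: (a+b)(a-b) = a² - ab + ba - b² = a² - b² (the cross terms cancel).
So the two sides agree for all real values of a and b for which both sides are defined.

Conclusion: Yes, this is an identity.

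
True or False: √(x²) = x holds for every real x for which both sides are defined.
False.

Claim: √(x²) = x.
Test a specific point where both sides are defined: x = -3.
LHS = √(x²) ≈ 3.0000
RHS = x ≈ -3.0000
Since 3.0000 ≠ -3.0000, the equation fails at this point, so it cannot hold for every real x for which both sides are defined.
√(x²) = |x|, which differs from x whenever x < 0 (both sides are defined for every real x).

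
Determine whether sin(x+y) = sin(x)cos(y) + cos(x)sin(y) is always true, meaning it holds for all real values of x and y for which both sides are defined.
Yes, this is an identity.

Claim: sin(x+y) = sin(x)cos(y) + cos(x)sin(y).
Reasoning: By Euler's formula e^(i(x+y)) = e^(ix)·e^(iy) = (cos x + i·sin x)(cos y + i·sin y). The imaginary part of the left side is sin(x+y); the imaginary part of the product is sin(x)cos(y) + cos(x)sin(y).
So the two sides agree for all real values of x and y for which both sides are defined.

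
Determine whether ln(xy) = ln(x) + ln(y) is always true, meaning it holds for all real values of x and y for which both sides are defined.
Claim: ln(xy) = ln(x) + ln(y).
Reasoning: Both sides are simultaneously defined only when x, y > 0. Write x = e^p, y = e^q (p = ln x, q = ln y). Then xy = e^p · e^q = e^(p+q), so ln(xy) = p + q = ln(x) + ln(y).
So the two sides agree for all real values of x and y for which both sides are defined.

Conclusion: Yes, this is an identity.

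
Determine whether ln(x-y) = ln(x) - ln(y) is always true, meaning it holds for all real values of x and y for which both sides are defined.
Claim: ln(x-y) = ln(x) - ln(y).
Test a specific point where both sides are defined: x = 3, y = 3/2.
LHS = ln(x-y) ≈ 0.4055
RHS = ln(x) - ln(y) ≈ 0.6931
Since 0.4055 ≠ 0.6931, the equation fails at this point, so it cannot hold for all real values of x and y for which both sides are defined.
ln(x) - ln(y) = ln(x/y), not ln(x-y).

Conclusion: No, this is NOT an identity.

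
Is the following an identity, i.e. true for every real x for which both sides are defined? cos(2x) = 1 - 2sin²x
Yes, this is an identity.

Claim: cos(2x) = 1 - 2sin²x.
Reasoning: cos(2x) = cos²x - sin²x. Replace cos²x by 1 - sin²x: (1 - sin²x) - sin²x = 1 - 2sin²x.
So the two sides agree for every real x for which both sides are defined.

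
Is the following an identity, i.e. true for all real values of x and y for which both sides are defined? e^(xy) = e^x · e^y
No, this is NOT an identity.

Claim: e^(xy) = e^x · e^y.
Test a specific point where both sides are defined: x = 4, y = 3/2.
LHS = e^(xy) ≈ 403.4288
RHS = e^x · e^y ≈ 244.6919
Since 403.4288 ≠ 244.6919, the equation fails at this point, so it cannot hold for all real values of x and y for which both sides are defined.
e^x · e^y = e^(x+y), not e^(xy).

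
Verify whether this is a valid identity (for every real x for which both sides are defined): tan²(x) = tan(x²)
Claim: tan²(x) = tan(x²).
Test a specific point where both sides are defined: x = π.
LHS = tan²(x) ≈ 0.0000
RHS = tan(x²) ≈ 0.4767
Since 0.0000 ≠ 0.4767, the equation fails at this point, so it cannot hold for every real x for which both sides are defined.
tan²(x) means (tan x)², squaring the output; tan(x²) squares the input. These are different functions.

Conclusion: No, this is NOT an identity.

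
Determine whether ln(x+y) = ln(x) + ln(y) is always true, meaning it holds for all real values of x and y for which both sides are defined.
No, this is NOT an identity.

Claim: ln(x+y) = ln(x) + ln(y).
Test a specific point where both sides are defined: x = 5, y = 5.
LHS = ln(x+y) ≈ 2.3026
RHS = ln(x) + ln(y) ≈ 3.2189
Since 2.3026 ≠ 3.2189, the equation fails at this point, so it cannot hold for all real values of x and y for which both sides are defined.
ln(x) + ln(y) = ln(xy), not ln(x+y).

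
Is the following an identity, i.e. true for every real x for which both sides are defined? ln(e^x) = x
Claim: ln(e^x) = x.
Reasoning: ln is the inverse of the exponential: ln(e^x) asks for the exponent p with e^p = e^x, and since e^p is one-to-one that exponent is p = x.
So the two sides agree for every real x for which both sides are defined.

Conclusion: Yes, this is an identity.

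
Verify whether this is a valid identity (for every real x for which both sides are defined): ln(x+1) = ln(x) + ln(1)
Claim: ln(x+1) = ln(x) + ln(1).
Test a specific point where both sides are defined: x = 1/2.
LHS = ln(x+1) ≈ 0.4055
RHS = ln(x) + ln(1) ≈ -0.6931
Since 0.4055 ≠ -0.6931, the equation fails at this point, so it cannot hold for every real x for which both sides are defined.
ln(1) = 0, so the right side is just ln(x), which differs from ln(x+1).

Conclusion: No, this is NOT an identity.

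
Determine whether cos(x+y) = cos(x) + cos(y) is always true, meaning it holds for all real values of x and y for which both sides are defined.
Claim: cos(x+y) = cos(x) + cos(y).
Test a specific point where both sides are defined: x = 3π/4, y = π.
LHS = cos(x+y) ≈ 0.7071
RHS = cos(x) + cos(y) ≈ -1.7071
Since 0.7071 ≠ -1.7071, the equation fails at this point, so it cannot hold for all real values of x and y for which both sides are defined.
The correct expansion is cos(x+y) = cos(x)cos(y) - sin(x)sin(y); cosine is not additive.

Conclusion: No, this is NOT an identity.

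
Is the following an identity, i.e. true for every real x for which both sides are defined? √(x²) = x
Claim: √(x²) = x.
Test a specific point where both sides are defined: x = -3.
LHS = √(x²) ≈ 3.0000
RHS = x ≈ -3.0000
Since 3.0000 ≠ -3.0000, the equation fails at this point, so it cannot hold for every real x for which both sides are defined.
√(x²) = |x|, which differs from x whenever x < 0 (both sides are defined for every real x).

Conclusion: No, this is NOT an identity.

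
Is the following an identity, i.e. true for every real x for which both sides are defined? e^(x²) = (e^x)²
No, this is NOT an identity.

Claim: e^(x²) = (e^x)².
Test a specific point where both sides are defined: x = 3/2.
LHS = e^(x²) ≈ 9.4877
RHS = (e^x)² ≈ 20.0855
Since 9.4877 ≠ 20.0855, the equation fails at this point, so it cannot hold for every real x for which both sides are defined.
(e^x)² = e^(2x), and 2x ≠ x² in general.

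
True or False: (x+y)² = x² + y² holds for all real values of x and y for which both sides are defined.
False.

Claim: (x+y)² = x² + y².
Test a specific point where both sides are defined: x = 2, y = 3/2.
LHS = (x+y)² ≈ 12.2500
RHS = x² + y² ≈ 6.2500
Since 12.2500 ≠ 6.2500, the equation fails at this point, so it cannot hold for all real values of x and y for which both sides are defined.
The correct expansion is (x+y)² = x² + 2xy + y²; the cross term 2xy is missing.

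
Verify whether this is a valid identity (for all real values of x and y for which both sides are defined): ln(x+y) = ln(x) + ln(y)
No, this is NOT an identity.

Claim: ln(x+y) = ln(x) + ln(y).
Test a specific point where both sides are defined: x = 1/2, y = 4.
LHS = ln(x+y) ≈ 1.5041
RHS = ln(x) + ln(y) ≈ 0.6931
Since 1.5041 ≠ 0.6931, the equation fails at this point, so it cannot hold for all real values of x and y for which both sides are defined.
ln(x) + ln(y) = ln(xy), not ln(x+y).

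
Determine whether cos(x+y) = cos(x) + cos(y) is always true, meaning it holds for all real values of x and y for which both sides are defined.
No, this is NOT an identity.

Claim: cos(x+y) = cos(x) + cos(y).
Test a specific point where both sides are defined: x = π/2, y = -π/2.
LHS = cos(x+y) ≈ 1.0000
RHS = cos(x) + cos(y) ≈ 0.0000
Since 1.0000 ≠ 0.0000, the equation fails at this point, so it cannot hold for all real values of x and y for which both sides are defined.
The correct expansion is cos(x+y) = cos(x)cos(y) - sin(x)sin(y); cosine is not additive.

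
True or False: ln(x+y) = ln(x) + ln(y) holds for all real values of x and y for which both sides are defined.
Claim: ln(x+y) = ln(x) + ln(y).
Test a specific point where both sides are defined: x = 3/2, y = 5.
LHS = ln(x+y) ≈ 1.8718
RHS = ln(x) + ln(y) ≈ 2.0149
Since 1.8718 ≠ 2.0149, the equation fails at this point, so it cannot hold for all real values of x and y for which both sides are defined.
ln(x) + ln(y) = ln(xy), not ln(x+y).

Conclusion: False.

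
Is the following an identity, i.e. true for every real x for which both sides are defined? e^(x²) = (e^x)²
Claim: e^(x²) = (e^x)².
Test a specific point where both sides are defined: x = 1/2.
LHS = e^(x²) ≈ 1.2840
RHS = (e^x)² ≈ 2.7183
Since 1.2840 ≠ 2.7183, the equation fails at this point, so it cannot hold for every real x for which both sides are defined.
(e^x)² = e^(2x), and 2x ≠ x² in general.

Conclusion: No, this is NOT an identity.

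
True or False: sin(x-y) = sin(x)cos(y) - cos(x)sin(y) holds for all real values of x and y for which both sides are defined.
True.

Claim: sin(x-y) = sin(x)cos(y) - cos(x)sin(y).
Reasoning: Replace y by -y in sin(x+y) = sin(x)cos(y) + cos(x)sin(y) and use cos(-y) = cos(y), sin(-y) = -sin(y): sin(x-y) = sin(x)cos(y) - cos(x)sin(y).
So the two sides agree for all real values of x and y for which both sides are defined.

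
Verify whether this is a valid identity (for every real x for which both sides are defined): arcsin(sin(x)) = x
No, this is NOT an identity.

Claim: arcsin(sin(x)) = x.
Test a specific point where both sides are defined: x = π.
LHS = arcsin(sin(x)) ≈ 0.0000
RHS = x ≈ 3.1416
Since 0.0000 ≠ 3.1416, the equation fails at this point, so it cannot hold for every real x for which both sides are defined.
arcsin only returns values in [-π/2, π/2], so arcsin(sin(x)) = x holds only for x in that interval, not for all real x.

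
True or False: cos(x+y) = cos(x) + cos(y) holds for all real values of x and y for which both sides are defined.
False.

Claim: cos(x+y) = cos(x) + cos(y).
Test a specific point where both sides are defined: x = π/2, y = 2π/3.
LHS = cos(x+y) ≈ -0.8660
RHS = cos(x) + cos(y) ≈ -0.5000
Since -0.8660 ≠ -0.5000, the equation fails at this point, so it cannot hold for all real values of x and y for which both sides are defined.
The correct expansion is cos(x+y) = cos(x)cos(y) - sin(x)sin(y); cosine is not additive.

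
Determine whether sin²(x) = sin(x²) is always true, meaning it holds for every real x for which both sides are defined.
Claim: sin²(x) = sin(x²).
Test a specific point where both sides are defined: x = π/3.
LHS = sin²(x) ≈ 0.7500
RHS = sin(x²) ≈ 0.8897
Since 0.7500 ≠ 0.8897, the equation fails at this point, so it cannot hold for every real x for which both sides are defined.
sin²(x) means (sin x)², squaring the output; sin(x²) squares the input. These are different functions.

Conclusion: No, this is NOT an identity.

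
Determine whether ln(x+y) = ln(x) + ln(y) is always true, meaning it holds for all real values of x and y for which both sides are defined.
Claim: ln(x+y) = ln(x) + ln(y).
Test a specific point where both sides are defined: x = 1/2, y = 3/2.
LHS = ln(x+y) ≈ 0.6931
RHS = ln(x) + ln(y) ≈ -0.2877
Since 0.6931 ≠ -0.2877, the equation fails at this point, so it cannot hold for all real values of x and y for which both sides are defined.
ln(x) + ln(y) = ln(xy), not ln(x+y).

Conclusion: No, this is NOT an identity.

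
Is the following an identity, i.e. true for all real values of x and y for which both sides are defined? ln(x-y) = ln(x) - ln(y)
Claim: ln(x-y) = ln(x) - ln(y).
Test a specific point where both sides are defined: x = 5, y = 4.
LHS = ln(x-y) ≈ 0.0000
RHS = ln(x) - ln(y) ≈ 0.2231
Since 0.0000 ≠ 0.2231, the equation fails at this point, so it cannot hold for all real values of x and y for which both sides are defined.
ln(x) - ln(y) = ln(x/y), not ln(x-y).

Conclusion: No, this is NOT an identity.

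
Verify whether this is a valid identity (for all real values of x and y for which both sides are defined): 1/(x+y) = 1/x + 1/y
No, this is NOT an identity.

Claim: 1/(x+y) = 1/x + 1/y.
Test a specific point where both sides are defined: x = 5, y = 1/2.
LHS = 1/(x+y) ≈ 0.1818
RHS = 1/x + 1/y ≈ 2.2000
Since 0.1818 ≠ 2.2000, the equation fails at this point, so it cannot hold for all real values of x and y for which both sides are defined.
1/x + 1/y = (x+y)/(xy), which is not 1/(x+y).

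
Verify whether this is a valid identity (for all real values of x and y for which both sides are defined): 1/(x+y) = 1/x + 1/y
Claim: 1/(x+y) = 1/x + 1/y.
Test a specific point where both sides are defined: x = 3/2, y = 5.
LHS = 1/(x+y) ≈ 0.1538
RHS = 1/x + 1/y ≈ 0.8667
Since 0.1538 ≠ 0.8667, the equation fails at this point, so it cannot hold for all real values of x and y for which both sides are defined.
1/x + 1/y = (x+y)/(xy), which is not 1/(x+y).

Conclusion: No, this is NOT an identity.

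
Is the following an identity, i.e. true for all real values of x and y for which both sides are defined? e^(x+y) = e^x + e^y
No, this is NOT an identity.

Claim: e^(x+y) = e^x + e^y.
Test a specific point where both sides are defined: x = 1/2, y = -1.
LHS = e^(x+y) ≈ 0.6065
RHS = e^x + e^y ≈ 2.0166
Since 0.6065 ≠ 2.0166, the equation fails at this point, so it cannot hold for all real values of x and y for which both sides are defined.
The correct rule is e^(x+y) = e^x · e^y (a product, not a sum).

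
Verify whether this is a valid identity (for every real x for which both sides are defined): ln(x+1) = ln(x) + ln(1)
Claim: ln(x+1) = ln(x) + ln(1).
Test a specific point where both sides are defined: x = 2.
LHS = ln(x+1) ≈ 1.0986
RHS = ln(x) + ln(1) ≈ 0.6931
Since 1.0986 ≠ 0.6931, the equation fails at this point, so it cannot hold for every real x for which both sides are defined.
ln(1) = 0, so the right side is just ln(x), which differs from ln(x+1).

Conclusion: No, this is NOT an identity.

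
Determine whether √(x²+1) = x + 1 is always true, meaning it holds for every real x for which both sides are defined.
Claim: √(x²+1) = x + 1.
Test a specific point where both sides are defined: x = 4.
LHS = √(x²+1) ≈ 4.1231
RHS = x + 1 ≈ 5.0000
Since 4.1231 ≠ 5.0000, the equation fails at this point, so it cannot hold for every real x for which both sides are defined.
(x+1)² = x² + 2x + 1 ≠ x² + 1 unless x = 0.

Conclusion: No, this is NOT an identity.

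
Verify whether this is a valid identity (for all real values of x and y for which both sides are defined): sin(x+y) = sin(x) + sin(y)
Claim: sin(x+y) = sin(x) + sin(y).
Test a specific point where both sides are defined: x = 3π/4, y = π.
LHS = sin(x+y) ≈ -0.7071
RHS = sin(x) + sin(y) ≈ 0.7071
Since -0.7071 ≠ 0.7071, the equation fails at this point, so it cannot hold for all real values of x and y for which both sides are defined.
The correct expansion is sin(x+y) = sin(x)cos(y) + cos(x)sin(y); sine is not additive.

Conclusion: No, this is NOT an identity.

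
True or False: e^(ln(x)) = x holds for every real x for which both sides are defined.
True.

Claim: e^(ln(x)) = x.
Reasoning: For x > 0, ln(x) is by definition the exponent p such that e^p = x. Raising e to that exponent therefore returns x: e^(ln x) = x.
So the two sides agree for every real x for which both sides are defined.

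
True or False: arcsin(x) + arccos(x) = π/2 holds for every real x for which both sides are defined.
Claim: arcsin(x) + arccos(x) = π/2.
Reasoning: Both sides are defined for -1 ≤ x ≤ 1. Let θ = arcsin(x), so sin θ = x and θ ∈ [-π/2, π/2]. Then cos(π/2 - θ) = sin θ = x and π/2 - θ ∈ [0, π], which is exactly the range of arccos, so arccos(x) = π/2 - θ. Adding: arcsin(x) + arccos(x) = θ + (π/2 - θ) = π/2.
So the two sides agree for every real x for which both sides are defined.

Conclusion: True.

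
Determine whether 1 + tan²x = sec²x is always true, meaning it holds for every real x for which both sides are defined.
Yes, this is an identity.

Claim: 1 + tan²x = sec²x.
Reasoning: Start from sin²x + cos²x = 1 and divide every term by cos²x (allowed wherever tan x and sec x are defined): tan²x + 1 = 1/cos²x = sec²x.
So the two sides agree for every real x for which both sides are defined.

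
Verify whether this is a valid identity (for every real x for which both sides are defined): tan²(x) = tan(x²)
Claim: tan²(x) = tan(x²).
Test a specific point where both sides are defined: x = 2π/3.
LHS = tan²(x) ≈ 3.0000
RHS = tan(x²) ≈ 2.9590
Since 3.0000 ≠ 2.9590, the equation fails at this point, so it cannot hold for every real x for which both sides are defined.
tan²(x) means (tan x)², squaring the output; tan(x²) squares the input. These are different functions.

Conclusion: No, this is NOT an identity.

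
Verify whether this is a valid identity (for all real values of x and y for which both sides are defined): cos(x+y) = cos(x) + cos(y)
Claim: cos(x+y) = cos(x) + cos(y).
Test a specific point where both sides are defined: x = -π/2, y = -π/3.
LHS = cos(x+y) ≈ -0.8660
RHS = cos(x) + cos(y) ≈ 0.5000
Since -0.8660 ≠ 0.5000, the equation fails at this point, so it cannot hold for all real values of x and y for which both sides are defined.
The correct expansion is cos(x+y) = cos(x)cos(y) - sin(x)sin(y); cosine is not additive.

Conclusion: No, this is NOT an identity.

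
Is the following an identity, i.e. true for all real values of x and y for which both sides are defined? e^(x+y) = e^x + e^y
No, this is NOT an identity.

Claim: e^(x+y) = e^x + e^y.
Test a specific point where both sides are defined: x = 2, y = 3.
LHS = e^(x+y) ≈ 148.4132
RHS = e^x + e^y ≈ 27.4746
Since 148.4132 ≠ 27.4746, the equation fails at this point, so it cannot hold for all real values of x and y for which both sides are defined.
The correct rule is e^(x+y) = e^x · e^y (a product, not a sum).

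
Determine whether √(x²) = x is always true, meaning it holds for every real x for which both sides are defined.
No, this is NOT an identity.

Claim: √(x²) = x.
Test a specific point where both sides are defined: x = -1.
LHS = √(x²) ≈ 1.0000
RHS = x ≈ -1.0000
Since 1.0000 ≠ -1.0000, the equation fails at this point, so it cannot hold for every real x for which both sides are defined.
√(x²) = |x|, which differs from x whenever x < 0 (both sides are defined for every real x).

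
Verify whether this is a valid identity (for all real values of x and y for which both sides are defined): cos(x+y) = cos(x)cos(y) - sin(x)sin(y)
Claim: cos(x+y) = cos(x)cos(y) - sin(x)sin(y).
Reasoning: By Euler's formula e^(i(x+y)) = e^(ix)·e^(iy) = (cos x + i·sin x)(cos y + i·sin y). The real part of the left side is cos(x+y); the real part of the product is cos(x)cos(y) - sin(x)sin(y) (since i·i = -1).
So the two sides agree for all real values of x and y for which both sides are defined.

Conclusion: Yes, this is an identity.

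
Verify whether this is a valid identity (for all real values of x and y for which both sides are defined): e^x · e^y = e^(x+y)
Claim: e^x · e^y = e^(x+y).
Reasoning: This is the law of exponents for a common base: multiplying powers adds exponents. E.g. from the series, (Σ x^j/j!)(Σ y^k/k!) = Σ_m (Σ_{j+k=m} x^j y^k/(j!k!)) = Σ_m (x+y)^m/m! by the binomial theorem.
So the two sides agree for all real values of x and y for which both sides are defined.

Conclusion: Yes, this is an identity.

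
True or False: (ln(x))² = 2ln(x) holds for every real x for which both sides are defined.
False.

Claim: (ln(x))² = 2ln(x).
Test a specific point where both sides are defined: x = 3.
LHS = (ln(x))² ≈ 1.2069
RHS = 2ln(x) ≈ 2.1972
Since 1.2069 ≠ 2.1972, the equation fails at this point, so it cannot hold for every real x for which both sides are defined.
2ln(x) equals ln(x²), which is not the same as (ln x)².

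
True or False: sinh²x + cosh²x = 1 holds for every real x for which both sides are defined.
False.

Claim: sinh²x + cosh²x = 1.
Test a specific point where both sides are defined: x = 3/2.
LHS = sinh²x + cosh²x ≈ 10.0677
RHS = 1 ≈ 1.0000
Since 10.0677 ≠ 1.0000, the equation fails at this point, so it cannot hold for every real x for which both sides are defined.
The correct hyperbolic identity is cosh²x - sinh²x = 1 (a difference); the sum sinh²x + cosh²x equals cosh(2x).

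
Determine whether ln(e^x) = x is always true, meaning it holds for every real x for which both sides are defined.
Yes, this is an identity.

Claim: ln(e^x) = x.
Reasoning: ln is the inverse of the exponential: ln(e^x) asks for the exponent p with e^p = e^x, and since e^p is one-to-one that exponent is p = x.
So the two sides agree for every real x for which both sides are defined.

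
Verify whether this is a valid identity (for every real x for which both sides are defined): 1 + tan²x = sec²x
Yes, this is an identity.

Claim: 1 + tan²x = sec²x.
Reasoning: Start from sin²x + cos²x = 1 and divide every term by cos²x (allowed wherever tan x and sec x are defined): tan²x + 1 = 1/cos²x = sec²x.
So the two sides agree for every real x for which both sides are defined.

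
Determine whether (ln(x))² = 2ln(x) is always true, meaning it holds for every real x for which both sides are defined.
No, this is NOT an identity.

Claim: (ln(x))² = 2ln(x).
Test a specific point where both sides are defined: x = 3/2.
LHS = (ln(x))² ≈ 0.1644
RHS = 2ln(x) ≈ 0.8109
Since 0.1644 ≠ 0.8109, the equation fails at this point, so it cannot hold for every real x for which both sides are defined.
2ln(x) equals ln(x²), which is not the same as (ln x)².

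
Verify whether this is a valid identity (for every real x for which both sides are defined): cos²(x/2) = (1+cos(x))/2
Claim: cos²(x/2) = (1+cos(x))/2.
Reasoning: Use cos(2θ) = 2cos²θ - 1 with θ = x/2: cos(x) = 2cos²(x/2) - 1. Solving for cos²(x/2) gives (1 + cos(x))/2.
So the two sides agree for every real x for which both sides are defined.

Conclusion: Yes, this is an identity.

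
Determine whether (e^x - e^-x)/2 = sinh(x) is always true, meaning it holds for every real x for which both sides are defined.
Yes, this is an identity.

Claim: (e^x - e^-x)/2 = sinh(x).
Reasoning: This is exactly the definition of the hyperbolic sine: sinh(x) := (e^x - e^-x)/2.
So the two sides agree for every real x for which both sides are defined.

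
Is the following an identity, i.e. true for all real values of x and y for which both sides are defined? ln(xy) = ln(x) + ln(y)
Claim: ln(xy) = ln(x) + ln(y).
Reasoning: Both sides are simultaneously defined only when x, y > 0. Write x = e^p, y = e^q (p = ln x, q = ln y). Then xy = e^p · e^q = e^(p+q), so ln(xy) = p + q = ln(x) + ln(y).
So the two sides agree for all real values of x and y for which both sides are defined.

Conclusion: Yes, this is an identity.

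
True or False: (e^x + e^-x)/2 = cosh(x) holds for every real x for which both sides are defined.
Claim: (e^x + e^-x)/2 = cosh(x).
Reasoning: This is exactly the definition of the hyperbolic cosine: cosh(x) := (e^x + e^-x)/2.
So the two sides agree for every real x for which both sides are defined.

Conclusion: True.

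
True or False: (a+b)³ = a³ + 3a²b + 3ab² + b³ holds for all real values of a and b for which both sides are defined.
True.

Claim: (a+b)³ = a³ + 3a²b + 3ab² + b³.
Reasoning: (a+b)³ = (a+b)(a+b)² = (a+b)(a² + 2ab + b²) = a³ + 2a²b + ab² + a²b + 2ab² + b³ = a³ + 3a²b + 3ab² + b³.
So the two sides agree for all real values of a and b for which both sides are defined.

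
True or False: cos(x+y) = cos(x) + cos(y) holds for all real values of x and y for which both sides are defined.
Claim: cos(x+y) = cos(x) + cos(y).
Test a specific point where both sides are defined: x = π/4, y = π.
LHS = cos(x+y) ≈ -0.7071
RHS = cos(x) + cos(y) ≈ -0.2929
Since -0.7071 ≠ -0.2929, the equation fails at this point, so it cannot hold for all real values of x and y for which both sides are defined.
The correct expansion is cos(x+y) = cos(x)cos(y) - sin(x)sin(y); cosine is not additive.

Conclusion: False.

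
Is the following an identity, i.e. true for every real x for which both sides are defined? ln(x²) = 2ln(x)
Claim: ln(x²) = 2ln(x).
Reasoning: The right side requires x > 0. For x > 0, x² = (e^(ln x))² = e^(2ln x), so ln(x²) = 2ln(x). (For x < 0 the right side is undefined, so those values are outside the claim.)
So the two sides agree for every real x for which both sides are defined.

Conclusion: Yes, this is an identity.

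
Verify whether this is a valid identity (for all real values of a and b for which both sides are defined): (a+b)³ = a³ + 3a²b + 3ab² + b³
Yes, this is an identity.

Claim: (a+b)³ = a³ + 3a²b + 3ab² + b³.
Reasoning: (a+b)³ = (a+b)(a+b)² = (a+b)(a² + 2ab + b²) = a³ + 2a²b + ab² + a²b + 2ab² + b³ = a³ + 3a²b + 3ab² + b³.
So the two sides agree for all real values of a and b for which both sides are defined.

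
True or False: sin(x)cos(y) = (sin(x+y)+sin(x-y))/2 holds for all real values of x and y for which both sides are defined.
True.

Claim: sin(x)cos(y) = (sin(x+y)+sin(x-y))/2.
Reasoning: sin(x+y) = sin(x)cos(y) + cos(x)sin(y) and sin(x-y) = sin(x)cos(y) - cos(x)sin(y). Adding, sin(x+y) + sin(x-y) = 2sin(x)cos(y); divide by 2.
So the two sides agree for all real values of x and y for which both sides are defined.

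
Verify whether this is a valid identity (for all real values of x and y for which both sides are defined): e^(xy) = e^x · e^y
No, this is NOT an identity.

Claim: e^(xy) = e^x · e^y.
Test a specific point where both sides are defined: x = -1, y = 3.
LHS = e^(xy) ≈ 0.0498
RHS = e^x · e^y ≈ 7.3891
Since 0.0498 ≠ 7.3891, the equation fails at this point, so it cannot hold for all real values of x and y for which both sides are defined.
e^x · e^y = e^(x+y), not e^(xy).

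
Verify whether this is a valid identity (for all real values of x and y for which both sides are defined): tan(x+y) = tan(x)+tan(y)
No, this is NOT an identity.

Claim: tan(x+y) = tan(x)+tan(y).
Test a specific point where both sides are defined: x = 2π/3, y = -π/4.
LHS = tan(x+y) ≈ 3.7321
RHS = tan(x)+tan(y) ≈ -2.7321
Since 3.7321 ≠ -2.7321, the equation fails at this point, so it cannot hold for all real values of x and y for which both sides are defined.
The correct formula is tan(x+y) = (tan(x) + tan(y))/(1 - tan(x)tan(y)).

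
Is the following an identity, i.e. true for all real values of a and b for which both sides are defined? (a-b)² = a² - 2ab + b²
Claim: (a-b)² = a² - 2ab + b².
Reasoning: Expand: (a-b)² = (a-b)(a-b) = a·a - a·b - b·a + b·b = a² - 2ab + b².
So the two sides agree for all real values of a and b for which both sides are defined.

Conclusion: Yes, this is an identity.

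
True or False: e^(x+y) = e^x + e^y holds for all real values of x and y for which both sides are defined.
False.

Claim: e^(x+y) = e^x + e^y.
Test a specific point where both sides are defined: x = 3/2, y = 1/2.
LHS = e^(x+y) ≈ 7.3891
RHS = e^x + e^y ≈ 6.1304
Since 7.3891 ≠ 6.1304, the equation fails at this point, so it cannot hold for all real values of x and y for which both sides are defined.
The correct rule is e^(x+y) = e^x · e^y (a product, not a sum).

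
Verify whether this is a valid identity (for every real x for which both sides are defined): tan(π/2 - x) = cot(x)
Yes, this is an identity.

Claim: tan(π/2 - x) = cot(x).
Reasoning: tan(π/2 - x) = sin(π/2 - x)/cos(π/2 - x) = cos(x)/sin(x) = cot(x), using the cofunction identities sin(π/2 - x) = cos(x) and cos(π/2 - x) = sin(x).
So the two sides agree for every real x for which both sides are defined.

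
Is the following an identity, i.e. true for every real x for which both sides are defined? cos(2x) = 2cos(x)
No, this is NOT an identity.

Claim: cos(2x) = 2cos(x).
Test a specific point where both sides are defined: x = π/2.
LHS = cos(2x) ≈ -1.0000
RHS = 2cos(x) ≈ 0.0000
Since -1.0000 ≠ 0.0000, the equation fails at this point, so it cannot hold for every real x for which both sides are defined.
The correct double-angle formula is cos(2x) = cos²x - sin²x.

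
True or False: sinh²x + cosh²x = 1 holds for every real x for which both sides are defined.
Claim: sinh²x + cosh²x = 1.
Test a specific point where both sides are defined: x = 1/2.
LHS = sinh²x + cosh²x ≈ 1.5431
RHS = 1 ≈ 1.0000
Since 1.5431 ≠ 1.0000, the equation fails at this point, so it cannot hold for every real x for which both sides are defined.
The correct hyperbolic identity is cosh²x - sinh²x = 1 (a difference); the sum sinh²x + cosh²x equals cosh(2x).

Conclusion: False.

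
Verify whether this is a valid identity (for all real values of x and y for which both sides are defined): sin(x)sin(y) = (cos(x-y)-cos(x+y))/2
Yes, this is an identity.

Claim: sin(x)sin(y) = (cos(x-y)-cos(x+y))/2.
Reasoning: cos(x-y) = cos(x)cos(y) + sin(x)sin(y) and cos(x+y) = cos(x)cos(y) - sin(x)sin(y). Subtracting, cos(x-y) - cos(x+y) = 2sin(x)sin(y); divide by 2.
So the two sides agree for all real values of x and y for which both sides are defined.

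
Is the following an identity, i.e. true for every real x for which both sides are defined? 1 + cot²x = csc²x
Yes, this is an identity.

Claim: 1 + cot²x = csc²x.
Reasoning: Start from sin²x + cos²x = 1 and divide every term by sin²x (allowed wherever cot x and csc x are defined): 1 + cot²x = 1/sin²x = csc²x.
So the two sides agree for every real x for which both sides are defined.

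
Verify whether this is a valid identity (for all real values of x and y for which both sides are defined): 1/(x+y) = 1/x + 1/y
No, this is NOT an identity.

Claim: 1/(x+y) = 1/x + 1/y.
Test a specific point where both sides are defined: x = -3, y = 2.
LHS = 1/(x+y) ≈ -1.0000
RHS = 1/x + 1/y ≈ 0.1667
Since -1.0000 ≠ 0.1667, the equation fails at this point, so it cannot hold for all real values of x and y for which both sides are defined.
1/x + 1/y = (x+y)/(xy), which is not 1/(x+y).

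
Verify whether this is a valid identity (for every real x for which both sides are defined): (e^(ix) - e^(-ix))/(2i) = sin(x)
Claim: (e^(ix) - e^(-ix))/(2i) = sin(x).
Reasoning: By Euler's formula e^(ix) = cos(x) + i·sin(x) and e^(-ix) = cos(x) - i·sin(x). Subtracting cancels the cosine terms: e^(ix) - e^(-ix) = 2i·sin(x); divide by 2i.
So the two sides agree for every real x for which both sides are defined.

Conclusion: Yes, this is an identity.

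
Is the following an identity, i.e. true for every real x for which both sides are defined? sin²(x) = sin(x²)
Claim: sin²(x) = sin(x²).
Test a specific point where both sides are defined: x = -π/3.
LHS = sin²(x) ≈ 0.7500
RHS = sin(x²) ≈ 0.8897
Since 0.7500 ≠ 0.8897, the equation fails at this point, so it cannot hold for every real x for which both sides are defined.
sin²(x) means (sin x)², squaring the output; sin(x²) squares the input. These are different functions.

Conclusion: No, this is NOT an identity.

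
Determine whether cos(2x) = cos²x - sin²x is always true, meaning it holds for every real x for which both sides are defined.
Yes, this is an identity.

Claim: cos(2x) = cos²x - sin²x.
Reasoning: Put y = x in the addition formula cos(x+y) = cos(x)cos(y) - sin(x)sin(y): cos(2x) = cos²x - sin²x.
So the two sides agree for every real x for which both sides are defined.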